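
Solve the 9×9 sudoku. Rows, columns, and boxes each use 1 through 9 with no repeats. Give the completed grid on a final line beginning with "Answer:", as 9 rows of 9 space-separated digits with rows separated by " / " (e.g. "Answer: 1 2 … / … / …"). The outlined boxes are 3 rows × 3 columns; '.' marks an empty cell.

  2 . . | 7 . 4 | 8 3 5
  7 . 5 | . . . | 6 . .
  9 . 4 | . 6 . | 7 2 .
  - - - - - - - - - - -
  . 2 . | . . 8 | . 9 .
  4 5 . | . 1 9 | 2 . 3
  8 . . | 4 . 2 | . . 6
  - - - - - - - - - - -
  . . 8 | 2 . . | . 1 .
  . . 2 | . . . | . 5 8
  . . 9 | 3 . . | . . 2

Step 1. [r9c7∈{4}] r9c7's peers cover all but 4 ⇒ r9c7=4.
Step 2. [r6c8∈{7}] r6c8 has the single candidate 7 ⇒ r6c8=7.
Step 3. [r4c5∈{3,5,7}] across box 5, 7 lands solely at r4c5 ⇒ r4c5=7.
Step 4. [r2c9∈{1,4,9}] across box 3, 9 lands solely at r2c9. So r2c9=9.
Step 5. [r8c4∈{1,6,9}] 9 has one home in col 4: r8c4 ⇒ r8c4=9.
Step 6. [r3c9∈{1}] r3c9 has the single candidate 1 ⇒ r3c9=1.
Step 7. [r6c5∈{3,5}] 3 has one home in box 5: r6c5. So r6c5=3.
Step 8. [r6c3∈{1}] r6c3 is down to just 1. So r6c3=1.
Step 9. [r1c2∈{1,6}] across row 1, 1 lands solely at r1c2 ⇒ r1c2=1.
Step 10. [r9c8∈{6}] r9c8's peers cover all but 6, so r9c8=6.
Step 11. [r4c4∈{5,6}] in box 5, 5 fits only at r4c4 ⇒ r4c4=5.
Step 12. [r3c4∈{8}] r3c4 has the single candidate 8 ⇒ r3c4=8.
Step 13. [r3c2∈{3}] r3c2 has the single candidate 3, so r3c2=3.
Step 14. [r9c2∈{7}] r9c2's peers cover all but 7. So r9c2=7.
Step 15. [r8c6∈{1,6,7}] across row 8, 7 lands solely at r8c6, so r8c6=7.
Step 16. [r8c1∈{1,3,6}] r8c1 is the only open cell in row 8 admitting 1, so r8c1=1.
Step 17. [r7c1∈{3,5,6}] in box 7, 3 fits only at r7c1 ⇒ r7c1=3.
Step 18. [r4c1∈{6}] r4c1 has the single candidate 6 ⇒ r4c1=6.
Step 19. [r9c6∈{1,5}] row 9 places 1 nowhere but r9c6, so r9c6=1.
Step 20. [r8c5∈{4}] r8c5's peers cover all but 4, so r8c5=4.
Step 21. [r7c6∈{5,6}] 6 has one home in col 6: r7c6, so r7c6=6.
Step 22. [r9c5∈{5,8}] in row 9, 8 fits only at r9c5, so r9c5=8.
Step 23. [r8c7∈{3}] r8c7's peers cover all but 3 ⇒ r8c7=3.
Step 24. [r1c5∈{9}] nothing but 9 survives at r1c5 ⇒ r1c5=9.
Step 25. [r5c3∈{7}] r5c3 is down to just 7. So r5c3=7.
Step 26. [r4c9∈{4}] r4c9's peers cover all but 4, so r4c9=4.
Step 27. [r3c6∈{5}] r3c6 is down to just 5. So r3c6=5.
Step 28. [r7c9∈{7}] r7c9's peers cover all but 7 ⇒ r7c9=7.
Step 29. [r2c8∈{4}] only 4 remains possible at r2c8. So r2c8=4.
Step 30. [r4c7∈{1}] r4c7 is down to just 1, so r4c7=1.
Step 31. [r7c2∈{4}] only 4 remains possible at r7c2. So r7c2=4.
Step 32. [r1c3∈{6}] r1c3 has the single candidate 6, so r1c3=6.
Step 33. [r2c6∈{3}] nothing but 3 survives at r2c6 ⇒ r2c6=3.
Step 34. [r2c2∈{8}] only 8 remains possible at r2c2, so r2c2=8.
Step 35. [r9c1∈{5}] r9c1 has the single candidate 5 ⇒ r9c1=5.
Step 36. [r4c3∈{3}] r4c3 has the single candidate 3, so r4c3=3.
Step 37. [r8c2∈{6}] r8c2 is down to just 6 ⇒ r8c2=6.
Step 38. [r2c4∈{1}] only 1 remains possible at r2c4 ⇒ r2c4=1.
Step 39. [r5c4∈{6}] r5c4 has the single candidate 6. So r5c4=6.
Step 40. [r2c5∈{2}] only 2 remains possible at r2c5 ⇒ r2c5=2.
Step 41. [r6c2∈{9}] r6c2 has the single candidate 9, so r6c2=9.
Step 42. [r7c7∈{9}] r7c7's peers cover all but 9 ⇒ r7c7=9.
Step 43. [r7c5∈{5}] r7c5's peers cover all but 5 ⇒ r7c5=5.
Step 44. [r5c8∈{8}] only 8 remains possible at r5c8, so r5c8=8.
Step 45. [r6c7∈{5}] r6c7 is down to just 5 ⇒ r6c7=5.

Answer: 2 1 6 7 9 4 8 3 5 / 7 8 5 1 2 3 6 4 9 / 9 3 4 8 6 5 7 2 1 / 6 2 3 5 7 8 1 9 4 / 4 5 7 6 1 9 2 8 3 / 8 9 1 4 3 2 5 7 6 / 3 4 8 2 5 6 9 1 7 / 1 6 2 9 4 7 3 5 8 / 5 7 9 3 8 1 4 6 2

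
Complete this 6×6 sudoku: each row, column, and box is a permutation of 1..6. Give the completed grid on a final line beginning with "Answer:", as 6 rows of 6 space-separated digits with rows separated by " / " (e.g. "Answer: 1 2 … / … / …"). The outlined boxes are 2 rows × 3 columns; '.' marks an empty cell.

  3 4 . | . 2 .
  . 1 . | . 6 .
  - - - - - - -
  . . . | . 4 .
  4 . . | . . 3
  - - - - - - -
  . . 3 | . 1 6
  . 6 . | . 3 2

Step 1. [r3c1∈{1,2,5,6}] 6 has one home in col 1: r3c1 ⇒ r3c1=6.
Step 2. [r4c5∈{5}] nothing but 5 survives at r4c5, so r4c5=5.
Step 3. [r4c2∈{2}] only 2 remains possible at r4c2 ⇒ r4c2=2.
Step 4. [r5c2∈{5}] only 5 remains possible at r5c2 ⇒ r5c2=5.
Step 5. [r2c1∈{2,5}] col 1 places 5 nowhere but r2c1 ⇒ r2c1=5.
Step 6. [r3c6∈{1}] r3c6's peers cover all but 1. So r3c6=1.
Step 7. [r6c4∈{4,5}] r6c4 is the only open cell in row 6 admitting 5 ⇒ r6c4=5.
Step 8. [r2c4∈{3,4}] in row 2, 3 fits only at r2c4 ⇒ r2c4=3.
Step 9. [r6c1∈{1}] r6c1's peers cover all but 1, so r6c1=1.
Step 10. [r4c4∈{6}] only 6 remains possible at r4c4, so r4c4=6.
Step 11. [r2c6∈{4}] r2c6 is down to just 4 ⇒ r2c6=4.
Step 12. [r6c3∈{4}] nothing but 4 survives at r6c3, so r6c3=4.
Step 13. [r1c6∈{5}] r1c6's peers cover all but 5, so r1c6=5.
Step 14. [r1c4∈{1}] r1c4's peers cover all but 1, so r1c4=1.
Step 15. [r5c1∈{2}] r5c1's peers cover all but 2, so r5c1=2.
Step 16. [r2c3∈{2}] r2c3 is down to just 2. So r2c3=2.
Step 17. [r4c3∈{1}] r4c3's peers cover all but 1, so r4c3=1.
Step 18. [r3c2∈{3}] r3c2's peers cover all but 3, so r3c2=3.
Step 19. [r3c4∈{2}] only 2 remains possible at r3c4, so r3c4=2.
Step 20. [r1c3∈{6}] nothing but 6 survives at r1c3, so r1c3=6.
Step 21. [r3c3∈{5}] nothing but 5 survives at r3c3, so r3c3=5.
Step 22. [r5c4∈{4}] r5c4 is down to just 4 ⇒ r5c4=4.

Answer: 3 4 6 1 2 5 / 5 1 2 3 6 4 / 6 3 5 2 4 1 / 4 2 1 6 5 3 / 2 5 3 4 1 6 / 1 6 4 5 3 2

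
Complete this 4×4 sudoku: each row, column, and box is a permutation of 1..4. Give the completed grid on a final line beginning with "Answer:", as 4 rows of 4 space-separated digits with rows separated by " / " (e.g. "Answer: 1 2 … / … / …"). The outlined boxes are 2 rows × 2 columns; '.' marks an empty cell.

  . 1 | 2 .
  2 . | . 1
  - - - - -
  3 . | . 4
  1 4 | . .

Step 1. [r1c4∈{3}] only 3 remains possible at r1c4. So r1c4=3.
Step 2. [r2c2∈{3}] only 3 remains possible at r2c2, so r2c2=3.
Step 3. [r2c3∈{4}] r2c3 has the single candidate 4 ⇒ r2c3=4.
Step 4. [r3c2∈{2}] r3c2's peers cover all but 2, so r3c2=2.
Step 5. [r4c4∈{2}] r4c4's peers cover all but 2. So r4c4=2.
Step 6. [r4c3∈{3}] r4c3 has the single candidate 3 ⇒ r4c3=3.
Step 7. [r1c1∈{4}] r1c1 has the single candidate 4 ⇒ r1c1=4.
Step 8. [r3c3∈{1}] r3c3 is down to just 1, so r3c3=1.

Answer: 4 1 2 3 / 2 3 4 1 / 3 2 1 4 / 1 4 3 2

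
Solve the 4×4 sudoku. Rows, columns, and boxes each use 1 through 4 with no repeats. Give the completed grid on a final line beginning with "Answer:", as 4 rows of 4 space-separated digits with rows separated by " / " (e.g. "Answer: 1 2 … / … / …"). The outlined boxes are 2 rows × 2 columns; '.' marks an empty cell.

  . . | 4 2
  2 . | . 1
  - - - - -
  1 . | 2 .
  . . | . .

Step 1. [r4c1∈{3,4}] r4c1 is the only open cell in col 1 admitting 4, so r4c1=4.
Step 2. [r3c2∈{3}] nothing but 3 survives at r3c2, so r3c2=3.
Step 3. [r2c3∈{3}] nothing but 3 survives at r2c3. So r2c3=3.
Step 4. [r4c4∈{3}] r4c4's peers cover all but 3 ⇒ r4c4=3.
Step 5. [r1c2∈{1}] r1c2 is down to just 1 ⇒ r1c2=1.
Step 6. [r2c2∈{4}] only 4 remains possible at r2c2, so r2c2=4.
Step 7. [r4c3∈{1}] only 1 remains possible at r4c3. So r4c3=1.
Step 8. [r3c4∈{4}] r3c4 has the single candidate 4 ⇒ r3c4=4.
Step 9. [r1c1∈{3}] only 3 remains possible at r1c1, so r1c1=3.
Step 10. [r4c2∈{2}] r4c2 has the single candidate 2 ⇒ r4c2=2.

Answer: 3 1 4 2 / 2 4 3 1 / 1 3 2 4 / 4 2 1 3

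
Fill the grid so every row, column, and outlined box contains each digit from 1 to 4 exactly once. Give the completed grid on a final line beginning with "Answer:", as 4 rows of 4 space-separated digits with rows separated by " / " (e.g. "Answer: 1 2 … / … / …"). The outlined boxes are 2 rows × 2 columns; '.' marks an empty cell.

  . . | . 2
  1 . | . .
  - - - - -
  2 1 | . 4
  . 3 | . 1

Step 1. [r1c2∈{4}] r1c2 is down to just 4. So r1c2=4.
Step 2. [r2c4∈{3}] r2c4's peers cover all but 3 ⇒ r2c4=3.
Step 3. [r1c3∈{1}] r1c3's peers cover all but 1 ⇒ r1c3=1.
Step 4. [r4c1∈{4}] r4c1 has the single candidate 4, so r4c1=4.
Step 5. [r3c3∈{3}] nothing but 3 survives at r3c3, so r3c3=3.
Step 6. [r4c3∈{2}] r4c3 has the single candidate 2, so r4c3=2.
Step 7. [r1c1∈{3}] r1c1's peers cover all but 3 ⇒ r1c1=3.
Step 8. [r2c2∈{2}] r2c2's peers cover all but 2, so r2c2=2.
Step 9. [r2c3∈{4}] only 4 remains possible at r2c3, so r2c3=4.

Answer: 3 4 1 2 / 1 2 4 3 / 2 1 3 4 / 4 3 2 1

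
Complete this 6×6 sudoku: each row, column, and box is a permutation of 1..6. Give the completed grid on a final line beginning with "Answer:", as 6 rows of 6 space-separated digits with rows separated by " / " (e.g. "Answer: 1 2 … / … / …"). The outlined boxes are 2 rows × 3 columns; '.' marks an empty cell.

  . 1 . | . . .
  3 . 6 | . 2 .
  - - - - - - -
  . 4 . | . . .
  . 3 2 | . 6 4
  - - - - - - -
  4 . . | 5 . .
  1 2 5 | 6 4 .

Step 1. [r6c6∈{3}] nothing but 3 survives at r6c6, so r6c6=3.
Step 2. [r4c4∈{1}] only 1 remains possible at r4c4. So r4c4=1.
Step 3. [r5c6∈{1,2}] r5c6 is the only open cell in row 5 admitting 2. So r5c6=2.
Step 4. [r3c6∈{5}] r3c6 has the single candidate 5. So r3c6=5.
Step 5. [r3c5∈{3}] r3c5 has the single candidate 3, so r3c5=3.
Step 6. [r2c4∈{4}] nothing but 4 survives at r2c4, so r2c4=4.
Step 7. [r1c1∈{2,5}] row 1 places 2 nowhere but r1c1 ⇒ r1c1=2.
Step 8. [r3c4∈{2}] nothing but 2 survives at r3c4, so r3c4=2.
Step 9. [r2c6∈{1}] r2c6 is down to just 1. So r2c6=1.
Step 10. [r5c5∈{1}] nothing but 1 survives at r5c5. So r5c5=1.
Step 11. [r1c3∈{4}] r1c3 is down to just 4. So r1c3=4.
Step 12. [r5c2∈{6}] r5c2 has the single candidate 6. So r5c2=6.
Step 13. [r1c4∈{3}] nothing but 3 survives at r1c4 ⇒ r1c4=3.
Step 14. [r5c3∈{3}] r5c3's peers cover all but 3 ⇒ r5c3=3.
Step 15. [r4c1∈{5}] r4c1 has the single candidate 5. So r4c1=5.
Step 16. [r3c1∈{6}] only 6 remains possible at r3c1. So r3c1=6.
Step 17. [r2c2∈{5}] r2c2 is down to just 5 ⇒ r2c2=5.
Step 18. [r1c5∈{5}] r1c5 has the single candidate 5 ⇒ r1c5=5.
Step 19. [r1c6∈{6}] r1c6's peers cover all but 6 ⇒ r1c6=6.
Step 20. [r3c3∈{1}] only 1 remains possible at r3c3. So r3c3=1.

Answer: 2 1 4 3 5 6 / 3 5 6 4 2 1 / 6 4 1 2 3 5 / 5 3 2 1 6 4 / 4 6 3 5 1 2 / 1 2 5 6 4 3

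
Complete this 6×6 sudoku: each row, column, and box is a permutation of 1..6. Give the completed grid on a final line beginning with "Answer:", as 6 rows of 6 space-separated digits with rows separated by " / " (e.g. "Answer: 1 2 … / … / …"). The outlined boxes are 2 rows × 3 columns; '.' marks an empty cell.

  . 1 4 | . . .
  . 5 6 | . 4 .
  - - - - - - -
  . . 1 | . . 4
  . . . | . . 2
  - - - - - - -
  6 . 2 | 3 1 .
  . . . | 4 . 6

Step 1. [r6c2∈{3}] only 3 remains possible at r6c2. So r6c2=3.
Step 2. [r4c3∈{3,5}] in col 3, 3 fits only at r4c3. So r4c3=3.
Step 3. [r4c4∈{1,5,6}] in row 4, 1 fits only at r4c4 ⇒ r4c4=1.
Step 4. [r2c4∈{2}] nothing but 2 survives at r2c4 ⇒ r2c4=2.
Step 5. [r3c5∈{3,5,6}] in row 3, 3 fits only at r3c5 ⇒ r3c5=3.
Step 6. [r2c1∈{3}] nothing but 3 survives at r2c1 ⇒ r2c1=3.
Step 7. [r5c6∈{5}] r5c6's peers cover all but 5. So r5c6=5.
Step 8. [r3c2∈{2,6}] across col 2, 2 lands solely at r3c2, so r3c2=2.
Step 9. [r3c1∈{5}] nothing but 5 survives at r3c1 ⇒ r3c1=5.
Step 10. [r4c5∈{5,6}] row 4 places 5 nowhere but r4c5 ⇒ r4c5=5.
Step 11. [r4c1∈{4}] only 4 remains possible at r4c1, so r4c1=4.
Step 12. [r1c4∈{5,6}] 5 has one home in row 1: r1c4 ⇒ r1c4=5.
Step 13. [r6c3∈{5}] only 5 remains possible at r6c3, so r6c3=5.
Step 14. [r6c1∈{1}] only 1 remains possible at r6c1 ⇒ r6c1=1.
Step 15. [r3c4∈{6}] r3c4 is down to just 6, so r3c4=6.
Step 16. [r6c5∈{2}] only 2 remains possible at r6c5, so r6c5=2.
Step 17. [r1c6∈{3}] r1c6 has the single candidate 3. So r1c6=3.
Step 18. [r1c1∈{2}] nothing but 2 survives at r1c1, so r1c1=2.
Step 19. [r4c2∈{6}] only 6 remains possible at r4c2. So r4c2=6.
Step 20. [r5c2∈{4}] nothing but 4 survives at r5c2. So r5c2=4.
Step 21. [r1c5∈{6}] r1c5 is down to just 6. So r1c5=6.
Step 22. [r2c6∈{1}] nothing but 1 survives at r2c6, so r2c6=1.

Answer: 2 1 4 5 6 3 / 3 5 6 2 4 1 / 5 2 1 6 3 4 / 4 6 3 1 5 2 / 6 4 2 3 1 5 / 1 3 5 4 2 6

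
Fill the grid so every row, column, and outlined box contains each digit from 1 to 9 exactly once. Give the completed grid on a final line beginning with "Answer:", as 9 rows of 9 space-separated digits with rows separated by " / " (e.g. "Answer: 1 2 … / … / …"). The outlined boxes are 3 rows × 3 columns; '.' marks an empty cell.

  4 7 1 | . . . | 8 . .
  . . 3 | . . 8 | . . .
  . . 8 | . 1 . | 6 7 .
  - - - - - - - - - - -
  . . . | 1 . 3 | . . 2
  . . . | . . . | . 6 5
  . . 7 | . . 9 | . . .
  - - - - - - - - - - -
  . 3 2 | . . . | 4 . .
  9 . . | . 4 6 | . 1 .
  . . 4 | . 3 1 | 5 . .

Step 1. [r4c3∈{5,6,9}] across col 3, 6 lands solely at r4c3 ⇒ r4c3=6.
Step 2. [r7c1∈{1,5,6,7,8}] in row 7, 1 fits only at r7c1. So r7c1=1.
Step 3. [r7c9∈{6,7,8,9}] row 7 places 6 nowhere but r7c9 ⇒ r7c9=6.
Step 4. [r9c1∈{6,7,8}] col 1 places 7 nowhere but r9c1 ⇒ r9c1=7.
Step 5. [r2c1∈{2,5,6}] in col 1, 6 fits only at r2c1. So r2c1=6.
Step 6. [r8c9∈{3,7,8}] 7 has one home in col 9: r8c9. So r8c9=7.
Step 7. [r5c3∈{9}] r5c3 is down to just 9. So r5c3=9.
Step 8. [r8c7∈{2,3}] in row 8, 3 fits only at r8c7. So r8c7=3.
Step 9. [r8c4∈{2,5,8}] row 8 places 2 nowhere but r8c4 ⇒ r8c4=2.
Step 10. [r2c7∈{1,2,9}] 2 has one home in col 7: r2c7. So r2c7=2.
Step 11. [r8c2∈{5,8}] across row 8, 8 lands solely at r8c2, so r8c2=8.
Step 12. [r2c9∈{1,4,9}] 1 has one home in row 2: r2c9, so r2c9=1.
Step 13. [r5c1∈{2,3,8}] row 5 places 3 nowhere but r5c1. So r5c1=3.
Step 14. [r4c7∈{7,9}] 9 has one home in col 7: r4c7 ⇒ r4c7=9.
Step 15. [r4c5∈{5,7,8}] row 4 places 7 nowhere but r4c5. So r4c5=7.
Step 16. [r2c4∈{4,5,7,9}] across row 2, 7 lands solely at r2c4, so r2c4=7.
Step 17. [r2c8∈{4,5,9}] 4 has one home in row 2: r2c8 ⇒ r2c8=4.
Step 18. [r1c8∈{3,5,9}] in col 8, 5 fits only at r1c8 ⇒ r1c8=5.
Step 19. [r4c8∈{8}] r4c8 has the single candidate 8. So r4c8=8.
Step 20. [r6c1∈{2,5,8}] r6c1 is the only open cell in col 1 admitting 8. So r6c1=8.
Step 21. [r7c8∈{9}] only 9 remains possible at r7c8 ⇒ r7c8=9.
Step 22. [r6c9∈{3,4}] across col 9, 4 lands solely at r6c9. So r6c9=4.
Step 23. [r9c4∈{8,9}] in row 9, 9 fits only at r9c4, so r9c4=9.
Step 24. [r4c1∈{5}] only 5 remains possible at r4c1 ⇒ r4c1=5.
Step 25. [r1c6∈{2}] r1c6 has the single candidate 2 ⇒ r1c6=2.
Step 26. [r5c6∈{4}] r5c6 is down to just 4 ⇒ r5c6=4.
Step 27. [r3c6∈{5}] nothing but 5 survives at r3c6. So r3c6=5.
Step 28. [r2c5∈{9}] r2c5's peers cover all but 9 ⇒ r2c5=9.
Step 29. [r1c5∈{6}] r1c5's peers cover all but 6 ⇒ r1c5=6.
Step 30. [r6c7∈{1}] r6c7 has the single candidate 1. So r6c7=1.
Step 31. [r6c2∈{2}] r6c2's peers cover all but 2 ⇒ r6c2=2.
Step 32. [r1c4∈{3}] r1c4's peers cover all but 3 ⇒ r1c4=3.
Step 33. [r6c5∈{5}] r6c5 is down to just 5, so r6c5=5.
Step 34. [r7c5∈{8}] r7c5 has the single candidate 8. So r7c5=8.
Step 35. [r3c2∈{9}] nothing but 9 survives at r3c2, so r3c2=9.
Step 36. [r5c4∈{8}] nothing but 8 survives at r5c4. So r5c4=8.
Step 37. [r8c3∈{5}] r8c3 has the single candidate 5 ⇒ r8c3=5.
Step 38. [r2c2∈{5}] nothing but 5 survives at r2c2, so r2c2=5.
Step 39. [r5c7∈{7}] r5c7's peers cover all but 7 ⇒ r5c7=7.
Step 40. [r7c4∈{5}] only 5 remains possible at r7c4, so r7c4=5.
Step 41. [r3c4∈{4}] r3c4 has the single candidate 4. So r3c4=4.
Step 42. [r9c8∈{2}] r9c8 is down to just 2 ⇒ r9c8=2.
Step 43. [r4c2∈{4}] r4c2 is down to just 4 ⇒ r4c2=4.
Step 44. [r9c2∈{6}] r9c2's peers cover all but 6, so r9c2=6.
Step 45. [r5c5∈{2}] r5c5's peers cover all but 2 ⇒ r5c5=2.
Step 46. [r6c8∈{3}] only 3 remains possible at r6c8 ⇒ r6c8=3.
Step 47. [r9c9∈{8}] r9c9 is down to just 8. So r9c9=8.
Step 48. [r5c2∈{1}] r5c2's peers cover all but 1. So r5c2=1.
Step 49. [r3c9∈{3}] r3c9 is down to just 3. So r3c9=3.
Step 50. [r1c9∈{9}] only 9 remains possible at r1c9 ⇒ r1c9=9.
Step 51. [r3c1∈{2}] r3c1's peers cover all but 2 ⇒ r3c1=2.
Step 52. [r7c6∈{7}] only 7 remains possible at r7c6 ⇒ r7c6=7.
Step 53. [r6c4∈{6}] r6c4's peers cover all but 6, so r6c4=6.

Answer: 4 7 1 3 6 2 8 5 9 / 6 5 3 7 9 8 2 4 1 / 2 9 8 4 1 5 6 7 3 / 5 4 6 1 7 3 9 8 2 / 3 1 9 8 2 4 7 6 5 / 8 2 7 6 5 9 1 3 4 / 1 3 2 5 8 7 4 9 6 / 9 8 5 2 4 6 3 1 7 / 7 6 4 9 3 1 5 2 8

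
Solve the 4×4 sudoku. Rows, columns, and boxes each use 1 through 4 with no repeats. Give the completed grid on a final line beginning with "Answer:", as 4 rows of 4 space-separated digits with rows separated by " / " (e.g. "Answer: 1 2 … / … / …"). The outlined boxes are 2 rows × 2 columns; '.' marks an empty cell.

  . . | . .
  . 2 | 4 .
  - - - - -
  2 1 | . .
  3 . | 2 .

Step 1. [r2c4∈{1,3}] in row 2, 3 fits only at r2c4, so r2c4=3.
Step 2. [r4c2∈{4}] r4c2's peers cover all but 4 ⇒ r4c2=4.
Step 3. [r1c3∈{1}] r1c3 has the single candidate 1 ⇒ r1c3=1.
Step 4. [r3c3∈{3}] only 3 remains possible at r3c3. So r3c3=3.
Step 5. [r3c4∈{4}] nothing but 4 survives at r3c4 ⇒ r3c4=4.
Step 6. [r1c2∈{3}] r1c2 is down to just 3 ⇒ r1c2=3.
Step 7. [r1c1∈{4}] r1c1 is down to just 4, so r1c1=4.
Step 8. [r1c4∈{2}] r1c4 has the single candidate 2 ⇒ r1c4=2.
Step 9. [r2c1∈{1}] nothing but 1 survives at r2c1, so r2c1=1.
Step 10. [r4c4∈{1}] r4c4 has the single candidate 1. So r4c4=1.

Answer: 4 3 1 2 / 1 2 4 3 / 2 1 3 4 / 3 4 2 1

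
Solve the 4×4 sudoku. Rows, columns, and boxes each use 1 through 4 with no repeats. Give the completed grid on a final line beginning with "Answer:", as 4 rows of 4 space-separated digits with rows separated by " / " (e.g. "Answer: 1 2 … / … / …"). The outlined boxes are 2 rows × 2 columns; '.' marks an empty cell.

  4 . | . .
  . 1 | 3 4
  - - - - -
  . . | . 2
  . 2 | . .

Step 1. [r4c4∈{1,3}] col 4 places 3 nowhere but r4c4, so r4c4=3.
Step 2. [r4c3∈{1,4}] r4c3 is the only open cell in row 4 admitting 4. So r4c3=4.
Step 3. [r3c3∈{1}] only 1 remains possible at r3c3 ⇒ r3c3=1.
Step 4. [r1c2∈{3}] r1c2 is down to just 3, so r1c2=3.
Step 5. [r1c4∈{1}] r1c4 has the single candidate 1 ⇒ r1c4=1.
Step 6. [r4c1∈{1}] r4c1 is down to just 1, so r4c1=1.
Step 7. [r3c2∈{4}] r3c2 has the single candidate 4. So r3c2=4.
Step 8. [r2c1∈{2}] r2c1 is down to just 2. So r2c1=2.
Step 9. [r1c3∈{2}] r1c3 has the single candidate 2. So r1c3=2.
Step 10. [r3c1∈{3}] r3c1 is down to just 3, so r3c1=3.

Answer: 4 3 2 1 / 2 1 3 4 / 3 4 1 2 / 1 2 4 3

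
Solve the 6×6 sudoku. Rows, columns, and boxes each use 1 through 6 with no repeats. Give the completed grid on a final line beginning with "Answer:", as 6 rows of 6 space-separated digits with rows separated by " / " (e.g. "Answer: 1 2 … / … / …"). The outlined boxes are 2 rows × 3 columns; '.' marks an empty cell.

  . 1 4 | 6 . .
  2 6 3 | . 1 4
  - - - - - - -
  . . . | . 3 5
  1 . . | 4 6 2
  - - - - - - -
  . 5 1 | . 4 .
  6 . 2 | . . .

Step 1. [r5c1∈{3}] r5c1's peers cover all but 3. So r5c1=3.
Step 2. [r6c4∈{1,3,5}] r6c4 is the only open cell in col 4 admitting 3. So r6c4=3.
Step 3. [r3c1∈{4}] r3c1's peers cover all but 4. So r3c1=4.
Step 4. [r2c4∈{5}] r2c4 is down to just 5, so r2c4=5.
Step 5. [r5c4∈{2}] r5c4's peers cover all but 2. So r5c4=2.
Step 6. [r3c2∈{2}] r3c2's peers cover all but 2 ⇒ r3c2=2.
Step 7. [r4c2∈{3}] r4c2 is down to just 3, so r4c2=3.
Step 8. [r1c6∈{3}] r1c6 has the single candidate 3. So r1c6=3.
Step 9. [r3c3∈{6}] only 6 remains possible at r3c3, so r3c3=6.
Step 10. [r1c5∈{2}] r1c5 has the single candidate 2. So r1c5=2.
Step 11. [r1c1∈{5}] r1c1 has the single candidate 5 ⇒ r1c1=5.
Step 12. [r6c5∈{5}] only 5 remains possible at r6c5 ⇒ r6c5=5.
Step 13. [r4c3∈{5}] r4c3 has the single candidate 5. So r4c3=5.
Step 14. [r5c6∈{6}] r5c6 has the single candidate 6. So r5c6=6.
Step 15. [r3c4∈{1}] r3c4 is down to just 1 ⇒ r3c4=1.
Step 16. [r6c6∈{1}] r6c6's peers cover all but 1. So r6c6=1.
Step 17. [r6c2∈{4}] r6c2 has the single candidate 4 ⇒ r6c2=4.

Answer: 5 1 4 6 2 3 / 2 6 3 5 1 4 / 4 2 6 1 3 5 / 1 3 5 4 6 2 / 3 5 1 2 4 6 / 6 4 2 3 5 1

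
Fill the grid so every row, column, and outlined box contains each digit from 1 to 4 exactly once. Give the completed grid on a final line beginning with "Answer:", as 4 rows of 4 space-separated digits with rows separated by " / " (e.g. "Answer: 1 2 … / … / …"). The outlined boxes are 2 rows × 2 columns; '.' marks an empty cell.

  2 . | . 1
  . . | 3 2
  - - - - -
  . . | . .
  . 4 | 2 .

Step 1. [r4c1∈{1,3}] r4c1 is the only open cell in row 4 admitting 1. So r4c1=1.
Step 2. [r3c1∈{3}] r3c1 has the single candidate 3, so r3c1=3.
Step 3. [r3c4∈{4}] nothing but 4 survives at r3c4, so r3c4=4.
Step 4. [r1c2∈{3}] nothing but 3 survives at r1c2 ⇒ r1c2=3.
Step 5. [r2c1∈{4}] r2c1's peers cover all but 4, so r2c1=4.
Step 6. [r1c3∈{4}] nothing but 4 survives at r1c3, so r1c3=4.
Step 7. [r4c4∈{3}] nothing but 3 survives at r4c4. So r4c4=3.
Step 8. [r3c2∈{2}] r3c2 is down to just 2. So r3c2=2.
Step 9. [r2c2∈{1}] nothing but 1 survives at r2c2. So r2c2=1.
Step 10. [r3c3∈{1}] nothing but 1 survives at r3c3 ⇒ r3c3=1.

Answer: 2 3 4 1 / 4 1 3 2 / 3 2 1 4 / 1 4 2 3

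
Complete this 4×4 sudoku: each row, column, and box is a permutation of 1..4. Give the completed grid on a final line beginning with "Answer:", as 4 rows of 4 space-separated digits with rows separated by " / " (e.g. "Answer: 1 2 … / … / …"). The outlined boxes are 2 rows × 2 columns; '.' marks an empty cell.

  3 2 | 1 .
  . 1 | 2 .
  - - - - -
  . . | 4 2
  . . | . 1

Step 1. [r4c2∈{3,4}] 4 has one home in col 2: r4c2 ⇒ r4c2=4.
Step 2. [r2c4∈{3,4}] row 2 places 3 nowhere but r2c4 ⇒ r2c4=3.
Step 3. [r3c2∈{3}] r3c2 has the single candidate 3 ⇒ r3c2=3.
Step 4. [r4c3∈{3}] r4c3's peers cover all but 3. So r4c3=3.
Step 5. [r4c1∈{2}] nothing but 2 survives at r4c1. So r4c1=2.
Step 6. [r1c4∈{4}] r1c4's peers cover all but 4, so r1c4=4.
Step 7. [r2c1∈{4}] only 4 remains possible at r2c1. So r2c1=4.
Step 8. [r3c1∈{1}] nothing but 1 survives at r3c1 ⇒ r3c1=1.

Answer: 3 2 1 4 / 4 1 2 3 / 1 3 4 2 / 2 4 3 1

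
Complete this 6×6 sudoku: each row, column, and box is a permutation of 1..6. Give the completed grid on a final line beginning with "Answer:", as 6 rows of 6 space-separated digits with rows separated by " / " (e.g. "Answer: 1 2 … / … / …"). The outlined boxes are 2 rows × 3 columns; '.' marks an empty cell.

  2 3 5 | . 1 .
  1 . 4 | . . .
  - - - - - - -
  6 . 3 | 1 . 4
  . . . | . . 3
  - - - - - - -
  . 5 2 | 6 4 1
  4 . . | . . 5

Step 1. [r3c5∈{2,5}] in row 3, 5 fits only at r3c5, so r3c5=5.
Step 2. [r4c4∈{2}] r4c4's peers cover all but 2, so r4c4=2.
Step 3. [r2c2∈{6}] r2c2 is down to just 6 ⇒ r2c2=6.
Step 4. [r6c2∈{1}] r6c2 has the single candidate 1, so r6c2=1.
Step 5. [r6c5∈{2,3}] across row 6, 2 lands solely at r6c5, so r6c5=2.
Step 6. [r2c4∈{3,5}] in row 2, 5 fits only at r2c4 ⇒ r2c4=5.
Step 7. [r6c4∈{3}] r6c4 has the single candidate 3 ⇒ r6c4=3.
Step 8. [r5c1∈{3}] r5c1 is down to just 3 ⇒ r5c1=3.
Step 9. [r1c6∈{6}] r1c6 has the single candidate 6, so r1c6=6.
Step 10. [r4c3∈{1}] r4c3 is down to just 1. So r4c3=1.
Step 11. [r3c2∈{2}] r3c2 has the single candidate 2 ⇒ r3c2=2.
Step 12. [r4c1∈{5}] r4c1 has the single candidate 5 ⇒ r4c1=5.
Step 13. [r4c2∈{4}] nothing but 4 survives at r4c2 ⇒ r4c2=4.
Step 14. [r1c4∈{4}] r1c4 has the single candidate 4, so r1c4=4.
Step 15. [r2c6∈{2}] r2c6 has the single candidate 2, so r2c6=2.
Step 16. [r4c5∈{6}] r4c5 has the single candidate 6 ⇒ r4c5=6.
Step 17. [r6c3∈{6}] r6c3's peers cover all but 6, so r6c3=6.
Step 18. [r2c5∈{3}] r2c5 has the single candidate 3. So r2c5=3.

Answer: 2 3 5 4 1 6 / 1 6 4 5 3 2 / 6 2 3 1 5 4 / 5 4 1 2 6 3 / 3 5 2 6 4 1 / 4 1 6 3 2 5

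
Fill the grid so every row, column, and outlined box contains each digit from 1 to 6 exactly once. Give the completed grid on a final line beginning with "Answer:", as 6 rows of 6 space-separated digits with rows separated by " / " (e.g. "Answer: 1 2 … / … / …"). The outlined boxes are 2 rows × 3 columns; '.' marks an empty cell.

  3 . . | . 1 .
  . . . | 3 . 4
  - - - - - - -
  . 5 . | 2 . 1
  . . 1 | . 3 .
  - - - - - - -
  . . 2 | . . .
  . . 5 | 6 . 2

Step 1. [r2c3∈{6}] r2c3's peers cover all but 6, so r2c3=6.
Step 2. [r6c5∈{4}] r6c5 is down to just 4. So r6c5=4.
Step 3. [r6c1∈{1}] r6c1's peers cover all but 1 ⇒ r6c1=1.
Step 4. [r1c2∈{2,4}] row 1 places 2 nowhere but r1c2 ⇒ r1c2=2.
Step 5. [r1c4∈{5}] only 5 remains possible at r1c4. So r1c4=5.
Step 6. [r5c6∈{3,5}] across col 6, 3 lands solely at r5c6. So r5c6=3.
Step 7. [r3c5∈{6}] nothing but 6 survives at r3c5 ⇒ r3c5=6.
Step 8. [r3c1∈{4}] r3c1 has the single candidate 4, so r3c1=4.
Step 9. [r4c2∈{6}] only 6 remains possible at r4c2. So r4c2=6.
Step 10. [r4c1∈{2}] r4c1's peers cover all but 2. So r4c1=2.
Step 11. [r1c3∈{4}] nothing but 4 survives at r1c3. So r1c3=4.
Step 12. [r6c2∈{3}] r6c2 has the single candidate 3 ⇒ r6c2=3.
Step 13. [r5c1∈{6}] r5c1 has the single candidate 6 ⇒ r5c1=6.
Step 14. [r1c6∈{6}] r1c6's peers cover all but 6 ⇒ r1c6=6.
Step 15. [r4c4∈{4}] only 4 remains possible at r4c4 ⇒ r4c4=4.
Step 16. [r3c3∈{3}] r3c3 is down to just 3. So r3c3=3.
Step 17. [r5c2∈{4}] nothing but 4 survives at r5c2, so r5c2=4.
Step 18. [r2c2∈{1}] r2c2's peers cover all but 1, so r2c2=1.
Step 19. [r2c1∈{5}] r2c1 has the single candidate 5 ⇒ r2c1=5.
Step 20. [r2c5∈{2}] r2c5 has the single candidate 2. So r2c5=2.
Step 21. [r4c6∈{5}] r4c6 is down to just 5, so r4c6=5.
Step 22. [r5c4∈{1}] r5c4 has the single candidate 1. So r5c4=1.
Step 23. [r5c5∈{5}] r5c5's peers cover all but 5 ⇒ r5c5=5.

Answer: 3 2 4 5 1 6 / 5 1 6 3 2 4 / 4 5 3 2 6 1 / 2 6 1 4 3 5 / 6 4 2 1 5 3 / 1 3 5 6 4 2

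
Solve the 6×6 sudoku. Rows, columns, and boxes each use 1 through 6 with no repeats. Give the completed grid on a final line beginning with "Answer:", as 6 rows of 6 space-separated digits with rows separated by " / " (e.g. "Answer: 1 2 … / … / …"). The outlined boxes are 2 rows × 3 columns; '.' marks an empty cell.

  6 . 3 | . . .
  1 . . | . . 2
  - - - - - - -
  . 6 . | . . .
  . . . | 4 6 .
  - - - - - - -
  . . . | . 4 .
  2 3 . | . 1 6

Step 1. [r5c1∈{5}] r5c1 has the single candidate 5 ⇒ r5c1=5.
Step 2. [r1c5∈{5}] r1c5 is down to just 5. So r1c5=5.
Step 3. [r3c5∈{2,3}] in col 5, 2 fits only at r3c5, so r3c5=2.
Step 4. [r4c3∈{1,2,5}] in col 3, 2 fits only at r4c3 ⇒ r4c3=2.
Step 5. [r5c6∈{3}] r5c6 is down to just 3. So r5c6=3.
Step 6. [r3c4∈{1,3,5}] 3 has one home in box 4: r3c4, so r3c4=3.
Step 7. [r6c3∈{4}] r6c3 is down to just 4 ⇒ r6c3=4.
Step 8. [r2c2∈{4,5}] 4 has one home in row 2: r2c2, so r2c2=4.
Step 9. [r4c2∈{1,5}] 5 has one home in col 2: r4c2. So r4c2=5.
Step 10. [r4c6∈{1}] only 1 remains possible at r4c6, so r4c6=1.
Step 11. [r5c3∈{1,6}] across row 5, 6 lands solely at r5c3. So r5c3=6.
Step 12. [r4c1∈{3}] nothing but 3 survives at r4c1 ⇒ r4c1=3.
Step 13. [r1c6∈{4}] r1c6's peers cover all but 4, so r1c6=4.
Step 14. [r2c4∈{6}] r2c4 has the single candidate 6, so r2c4=6.
Step 15. [r6c4∈{5}] only 5 remains possible at r6c4. So r6c4=5.
Step 16. [r3c6∈{5}] r3c6 has the single candidate 5, so r3c6=5.
Step 17. [r2c5∈{3}] nothing but 3 survives at r2c5. So r2c5=3.
Step 18. [r2c3∈{5}] r2c3's peers cover all but 5 ⇒ r2c3=5.
Step 19. [r5c4∈{2}] r5c4 is down to just 2. So r5c4=2.
Step 20. [r3c1∈{4}] only 4 remains possible at r3c1, so r3c1=4.
Step 21. [r3c3∈{1}] r3c3 is down to just 1. So r3c3=1.
Step 22. [r5c2∈{1}] r5c2's peers cover all but 1, so r5c2=1.
Step 23. [r1c2∈{2}] r1c2 has the single candidate 2. So r1c2=2.
Step 24. [r1c4∈{1}] r1c4 is down to just 1 ⇒ r1c4=1.

Answer: 6 2 3 1 5 4 / 1 4 5 6 3 2 / 4 6 1 3 2 5 / 3 5 2 4 6 1 / 5 1 6 2 4 3 / 2 3 4 5 1 6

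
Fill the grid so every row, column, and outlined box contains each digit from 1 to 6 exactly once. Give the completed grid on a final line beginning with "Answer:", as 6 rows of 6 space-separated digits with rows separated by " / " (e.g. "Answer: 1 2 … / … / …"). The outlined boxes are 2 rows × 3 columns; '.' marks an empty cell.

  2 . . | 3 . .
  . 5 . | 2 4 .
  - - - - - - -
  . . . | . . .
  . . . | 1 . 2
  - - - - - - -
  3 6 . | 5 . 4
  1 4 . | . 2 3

Step 1. [r2c1∈{6}] r2c1's peers cover all but 6. So r2c1=6.
Step 2. [r1c2∈{1}] r1c2 is down to just 1 ⇒ r1c2=1.
Step 3. [r3c3∈{1,2,3,4,5,6}] 1 has one home in row 3: r3c3, so r3c3=1.
Step 4. [r4c3∈{3,4,5,6}] across col 3, 6 lands solely at r4c3, so r4c3=6.
Step 5. [r4c1∈{4,5}] row 4 places 4 nowhere but r4c1. So r4c1=4.
Step 6. [r4c5∈{3,5}] across row 4, 5 lands solely at r4c5, so r4c5=5.
Step 7. [r3c6∈{6}] only 6 remains possible at r3c6, so r3c6=6.
Step 8. [r3c5∈{3}] only 3 remains possible at r3c5, so r3c5=3.
Step 9. [r1c5∈{6}] r1c5's peers cover all but 6. So r1c5=6.
Step 10. [r5c3∈{2}] r5c3's peers cover all but 2, so r5c3=2.
Step 11. [r6c3∈{5}] nothing but 5 survives at r6c3, so r6c3=5.
Step 12. [r6c4∈{6}] r6c4 has the single candidate 6, so r6c4=6.
Step 13. [r3c2∈{2}] nothing but 2 survives at r3c2. So r3c2=2.
Step 14. [r3c4∈{4}] r3c4's peers cover all but 4, so r3c4=4.
Step 15. [r4c2∈{3}] r4c2 is down to just 3, so r4c2=3.
Step 16. [r2c6∈{1}] r2c6 has the single candidate 1 ⇒ r2c6=1.
Step 17. [r5c5∈{1}] r5c5's peers cover all but 1, so r5c5=1.
Step 18. [r2c3∈{3}] nothing but 3 survives at r2c3 ⇒ r2c3=3.
Step 19. [r3c1∈{5}] r3c1's peers cover all but 5, so r3c1=5.
Step 20. [r1c6∈{5}] r1c6 has the single candidate 5. So r1c6=5.
Step 21. [r1c3∈{4}] r1c3 has the single candidate 4 ⇒ r1c3=4.

Answer: 2 1 4 3 6 5 / 6 5 3 2 4 1 / 5 2 1 4 3 6 / 4 3 6 1 5 2 / 3 6 2 5 1 4 / 1 4 5 6 2 3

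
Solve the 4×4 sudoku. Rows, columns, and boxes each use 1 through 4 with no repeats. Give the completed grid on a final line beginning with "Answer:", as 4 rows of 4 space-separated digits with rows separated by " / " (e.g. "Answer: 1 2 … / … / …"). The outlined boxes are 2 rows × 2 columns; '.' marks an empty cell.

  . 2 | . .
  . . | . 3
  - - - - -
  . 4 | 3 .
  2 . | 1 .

Step 1. [r1c3∈{4}] r1c3 has the single candidate 4, so r1c3=4.
Step 2. [r2c2∈{1}] r2c2 has the single candidate 1, so r2c2=1.
Step 3. [r3c4∈{2}] r3c4 is down to just 2, so r3c4=2.
Step 4. [r2c1∈{4}] r2c1's peers cover all but 4, so r2c1=4.
Step 5. [r2c3∈{2}] r2c3 is down to just 2, so r2c3=2.
Step 6. [r4c4∈{4}] r4c4 has the single candidate 4 ⇒ r4c4=4.
Step 7. [r1c1∈{3}] r1c1's peers cover all but 3. So r1c1=3.
Step 8. [r4c2∈{3}] r4c2 has the single candidate 3 ⇒ r4c2=3.
Step 9. [r3c1∈{1}] r3c1's peers cover all but 1. So r3c1=1.
Step 10. [r1c4∈{1}] only 1 remains possible at r1c4. So r1c4=1.

Answer: 3 2 4 1 / 4 1 2 3 / 1 4 3 2 / 2 3 1 4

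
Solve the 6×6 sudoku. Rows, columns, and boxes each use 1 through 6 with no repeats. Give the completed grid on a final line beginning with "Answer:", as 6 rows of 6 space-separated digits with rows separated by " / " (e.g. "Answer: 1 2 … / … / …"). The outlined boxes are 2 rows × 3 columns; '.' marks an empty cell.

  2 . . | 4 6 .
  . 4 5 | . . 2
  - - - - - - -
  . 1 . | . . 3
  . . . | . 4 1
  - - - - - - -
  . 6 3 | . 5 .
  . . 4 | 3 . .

Step 1. [r3c5∈{2}] r3c5's peers cover all but 2 ⇒ r3c5=2.
Step 2. [r3c3∈{6}] r3c3 is down to just 6, so r3c3=6.
Step 3. [r6c5∈{1}] r6c5's peers cover all but 1. So r6c5=1.
Step 4. [r6c1∈{5}] r6c1 has the single candidate 5. So r6c1=5.
Step 5. [r4c2∈{2,3,5}] 5 has one home in col 2: r4c2. So r4c2=5.
Step 6. [r2c1∈{1,3,6}] r2c1 is the only open cell in row 2 admitting 6 ⇒ r2c1=6.
Step 7. [r1c3∈{1}] r1c3 is down to just 1. So r1c3=1.
Step 8. [r2c4∈{1}] nothing but 1 survives at r2c4, so r2c4=1.
Step 9. [r6c2∈{2}] r6c2 has the single candidate 2, so r6c2=2.
Step 10. [r6c6∈{6}] r6c6 has the single candidate 6 ⇒ r6c6=6.
Step 11. [r5c6∈{4}] nothing but 4 survives at r5c6 ⇒ r5c6=4.
Step 12. [r2c5∈{3}] only 3 remains possible at r2c5. So r2c5=3.
Step 13. [r4c3∈{2}] r4c3 has the single candidate 2. So r4c3=2.
Step 14. [r3c4∈{5}] only 5 remains possible at r3c4. So r3c4=5.
Step 15. [r3c1∈{4}] nothing but 4 survives at r3c1 ⇒ r3c1=4.
Step 16. [r4c1∈{3}] only 3 remains possible at r4c1 ⇒ r4c1=3.
Step 17. [r4c4∈{6}] r4c4 is down to just 6, so r4c4=6.
Step 18. [r1c2∈{3}] r1c2 has the single candidate 3. So r1c2=3.
Step 19. [r1c6∈{5}] only 5 remains possible at r1c6. So r1c6=5.
Step 20. [r5c4∈{2}] r5c4's peers cover all but 2, so r5c4=2.
Step 21. [r5c1∈{1}] r5c1 has the single candidate 1. So r5c1=1.

Answer: 2 3 1 4 6 5 / 6 4 5 1 3 2 / 4 1 6 5 2 3 / 3 5 2 6 4 1 / 1 6 3 2 5 4 / 5 2 4 3 1 6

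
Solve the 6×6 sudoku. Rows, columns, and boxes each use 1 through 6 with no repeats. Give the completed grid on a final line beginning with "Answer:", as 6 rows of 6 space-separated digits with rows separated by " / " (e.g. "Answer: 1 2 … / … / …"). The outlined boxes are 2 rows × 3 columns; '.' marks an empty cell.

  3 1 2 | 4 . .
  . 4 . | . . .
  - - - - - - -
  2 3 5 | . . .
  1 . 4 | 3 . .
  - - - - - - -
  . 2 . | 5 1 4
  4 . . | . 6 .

Step 1. [r1c6∈{5,6}] row 1 places 6 nowhere but r1c6. So r1c6=6.
Step 2. [r2c1∈{5,6}] in col 1, 5 fits only at r2c1. So r2c1=5.
Step 3. [r6c6∈{2,3}] in box 6, 3 fits only at r6c6, so r6c6=3.
Step 4. [r3c6∈{1}] nothing but 1 survives at r3c6, so r3c6=1.
Step 5. [r2c6∈{2}] r2c6's peers cover all but 2, so r2c6=2.
Step 6. [r5c3∈{3,6}] 3 has one home in row 5: r5c3, so r5c3=3.
Step 7. [r1c5∈{5}] r1c5's peers cover all but 5, so r1c5=5.
Step 8. [r6c4∈{2}] only 2 remains possible at r6c4, so r6c4=2.
Step 9. [r2c4∈{1}] r2c4's peers cover all but 1. So r2c4=1.
Step 10. [r6c2∈{5}] r6c2 is down to just 5, so r6c2=5.
Step 11. [r3c4∈{6}] r3c4 is down to just 6 ⇒ r3c4=6.
Step 12. [r2c3∈{6}] r2c3 is down to just 6 ⇒ r2c3=6.
Step 13. [r4c5∈{2}] r4c5 has the single candidate 2 ⇒ r4c5=2.
Step 14. [r4c2∈{6}] r4c2 has the single candidate 6 ⇒ r4c2=6.
Step 15. [r6c3∈{1}] r6c3 has the single candidate 1, so r6c3=1.
Step 16. [r2c5∈{3}] r2c5 has the single candidate 3. So r2c5=3.
Step 17. [r5c1∈{6}] only 6 remains possible at r5c1. So r5c1=6.
Step 18. [r3c5∈{4}] r3c5 is down to just 4. So r3c5=4.
Step 19. [r4c6∈{5}] nothing but 5 survives at r4c6 ⇒ r4c6=5.

Answer: 3 1 2 4 5 6 / 5 4 6 1 3 2 / 2 3 5 6 4 1 / 1 6 4 3 2 5 / 6 2 3 5 1 4 / 4 5 1 2 6 3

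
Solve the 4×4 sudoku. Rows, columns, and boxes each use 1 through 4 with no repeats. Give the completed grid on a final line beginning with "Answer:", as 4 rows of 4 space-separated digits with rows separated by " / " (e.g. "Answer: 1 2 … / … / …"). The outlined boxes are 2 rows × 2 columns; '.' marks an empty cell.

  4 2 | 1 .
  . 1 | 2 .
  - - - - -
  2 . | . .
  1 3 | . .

Step 1. [r2c4∈{3,4}] in row 2, 4 fits only at r2c4 ⇒ r2c4=4.
Step 2. [r3c3∈{3,4}] across col 3, 3 lands solely at r3c3, so r3c3=3.
Step 3. [r3c4∈{1}] r3c4's peers cover all but 1. So r3c4=1.
Step 4. [r4c3∈{4}] r4c3 is down to just 4. So r4c3=4.
Step 5. [r1c4∈{3}] nothing but 3 survives at r1c4, so r1c4=3.
Step 6. [r4c4∈{2}] nothing but 2 survives at r4c4 ⇒ r4c4=2.
Step 7. [r3c2∈{4}] r3c2 has the single candidate 4. So r3c2=4.
Step 8. [r2c1∈{3}] nothing but 3 survives at r2c1 ⇒ r2c1=3.

Answer: 4 2 1 3 / 3 1 2 4 / 2 4 3 1 / 1 3 4 2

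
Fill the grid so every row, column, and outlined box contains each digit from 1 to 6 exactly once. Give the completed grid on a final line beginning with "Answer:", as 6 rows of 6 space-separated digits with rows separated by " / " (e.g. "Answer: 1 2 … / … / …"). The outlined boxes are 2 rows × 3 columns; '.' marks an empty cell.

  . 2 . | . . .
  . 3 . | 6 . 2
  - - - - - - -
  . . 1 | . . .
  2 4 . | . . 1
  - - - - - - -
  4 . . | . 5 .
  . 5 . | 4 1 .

Step 1. [r3c2∈{6}] only 6 remains possible at r3c2. So r3c2=6.
Step 2. [r2c5∈{4}] r2c5 is down to just 4. So r2c5=4.
Step 3. [r1c5∈{3}] nothing but 3 survives at r1c5, so r1c5=3.
Step 4. [r1c6∈{5}] only 5 remains possible at r1c6. So r1c6=5.
Step 5. [r5c4∈{2,3}] box 6 places 2 nowhere but r5c4 ⇒ r5c4=2.
Step 6. [r2c3∈{5}] nothing but 5 survives at r2c3, so r2c3=5.
Step 7. [r4c3∈{3}] r4c3's peers cover all but 3, so r4c3=3.
Step 8. [r5c3∈{6}] r5c3 has the single candidate 6 ⇒ r5c3=6.
Step 9. [r3c4∈{3,5}] 3 has one home in col 4: r3c4 ⇒ r3c4=3.
Step 10. [r2c1∈{1}] r2c1 has the single candidate 1 ⇒ r2c1=1.
Step 11. [r6c6∈{3,6}] in row 6, 6 fits only at r6c6 ⇒ r6c6=6.
Step 12. [r1c3∈{4}] nothing but 4 survives at r1c3, so r1c3=4.
Step 13. [r1c1∈{6}] r1c1's peers cover all but 6. So r1c1=6.
Step 14. [r4c4∈{5}] r4c4 is down to just 5, so r4c4=5.
Step 15. [r1c4∈{1}] r1c4 has the single candidate 1, so r1c4=1.
Step 16. [r6c3∈{2}] r6c3 is down to just 2. So r6c3=2.
Step 17. [r3c5∈{2}] nothing but 2 survives at r3c5. So r3c5=2.
Step 18. [r6c1∈{3}] r6c1's peers cover all but 3. So r6c1=3.
Step 19. [r3c1∈{5}] r3c1 is down to just 5, so r3c1=5.
Step 20. [r5c2∈{1}] nothing but 1 survives at r5c2 ⇒ r5c2=1.
Step 21. [r4c5∈{6}] r4c5 has the single candidate 6, so r4c5=6.
Step 22. [r5c6∈{3}] nothing but 3 survives at r5c6 ⇒ r5c6=3.
Step 23. [r3c6∈{4}] r3c6 has the single candidate 4, so r3c6=4.

Answer: 6 2 4 1 3 5 / 1 3 5 6 4 2 / 5 6 1 3 2 4 / 2 4 3 5 6 1 / 4 1 6 2 5 3 / 3 5 2 4 1 6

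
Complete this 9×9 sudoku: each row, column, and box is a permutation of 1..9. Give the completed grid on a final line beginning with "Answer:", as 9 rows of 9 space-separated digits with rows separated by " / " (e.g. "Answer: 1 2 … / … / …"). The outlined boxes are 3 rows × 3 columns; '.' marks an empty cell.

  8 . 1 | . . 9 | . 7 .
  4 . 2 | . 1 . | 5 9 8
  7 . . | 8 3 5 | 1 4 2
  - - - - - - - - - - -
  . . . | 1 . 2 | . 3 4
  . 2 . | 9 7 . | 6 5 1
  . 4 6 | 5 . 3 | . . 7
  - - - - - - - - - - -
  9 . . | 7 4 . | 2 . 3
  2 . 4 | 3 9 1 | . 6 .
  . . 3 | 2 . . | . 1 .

Step 1. [r1c2∈{3,5,6}] in row 1, 5 fits only at r1c2 ⇒ r1c2=5.
Step 2. [r7c8∈{8}] r7c8's peers cover all but 8 ⇒ r7c8=8.
Step 3. [r9c1∈{5,6}] in col 1, 6 fits only at r9c1 ⇒ r9c1=6.
Step 4. [r2c4∈{6}] r2c4's peers cover all but 6 ⇒ r2c4=6.
Step 5. [r6c5∈{8}] only 8 remains possible at r6c5, so r6c5=8.
Step 6. [r4c3∈{5,7,8,9}] col 3 places 7 nowhere but r4c3. So r4c3=7.
Step 7. [r4c2∈{8,9}] 9 has one home in box 4: r4c2 ⇒ r4c2=9.
Step 8. [r9c7∈{4,7,9}] in row 9, 4 fits only at r9c7, so r9c7=4.
Step 9. [r9c2∈{7,8}] across row 9, 7 lands solely at r9c2. So r9c2=7.
Step 10. [r9c5∈{5}] r9c5 is down to just 5, so r9c5=5.
Step 11. [r8c7∈{7}] r8c7 has the single candidate 7. So r8c7=7.
Step 12. [r7c6∈{6}] only 6 remains possible at r7c6. So r7c6=6.
Step 13. [r7c2∈{1}] r7c2's peers cover all but 1 ⇒ r7c2=1.
Step 14. [r1c5∈{2}] r1c5's peers cover all but 2 ⇒ r1c5=2.
Step 15. [r9c6∈{8}] only 8 remains possible at r9c6. So r9c6=8.
Step 16. [r7c3∈{5}] r7c3 has the single candidate 5, so r7c3=5.
Step 17. [r9c9∈{9}] r9c9 has the single candidate 9 ⇒ r9c9=9.
Step 18. [r1c4∈{4}] r1c4's peers cover all but 4. So r1c4=4.
Step 19. [r4c7∈{8}] r4c7's peers cover all but 8 ⇒ r4c7=8.
Step 20. [r6c1∈{1}] only 1 remains possible at r6c1. So r6c1=1.
Step 21. [r3c2∈{6}] r3c2's peers cover all but 6. So r3c2=6.
Step 22. [r3c3∈{9}] nothing but 9 survives at r3c3. So r3c3=9.
Step 23. [r5c6∈{4}] nothing but 4 survives at r5c6 ⇒ r5c6=4.
Step 24. [r5c1∈{3}] r5c1 is down to just 3. So r5c1=3.
Step 25. [r4c1∈{5}] r4c1 is down to just 5, so r4c1=5.
Step 26. [r2c6∈{7}] only 7 remains possible at r2c6. So r2c6=7.
Step 27. [r2c2∈{3}] r2c2 is down to just 3, so r2c2=3.
Step 28. [r6c8∈{2}] only 2 remains possible at r6c8. So r6c8=2.
Step 29. [r8c2∈{8}] nothing but 8 survives at r8c2, so r8c2=8.
Step 30. [r6c7∈{9}] r6c7 is down to just 9. So r6c7=9.
Step 31. [r4c5∈{6}] r4c5's peers cover all but 6. So r4c5=6.
Step 32. [r5c3∈{8}] r5c3 has the single candidate 8 ⇒ r5c3=8.
Step 33. [r1c9∈{6}] nothing but 6 survives at r1c9, so r1c9=6.
Step 34. [r1c7∈{3}] r1c7's peers cover all but 3. So r1c7=3.
Step 35. [r8c9∈{5}] nothing but 5 survives at r8c9 ⇒ r8c9=5.

Answer: 8 5 1 4 2 9 3 7 6 / 4 3 2 6 1 7 5 9 8 / 7 6 9 8 3 5 1 4 2 / 5 9 7 1 6 2 8 3 4 / 3 2 8 9 7 4 6 5 1 / 1 4 6 5 8 3 9 2 7 / 9 1 5 7 4 6 2 8 3 / 2 8 4 3 9 1 7 6 5 / 6 7 3 2 5 8 4 1 9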